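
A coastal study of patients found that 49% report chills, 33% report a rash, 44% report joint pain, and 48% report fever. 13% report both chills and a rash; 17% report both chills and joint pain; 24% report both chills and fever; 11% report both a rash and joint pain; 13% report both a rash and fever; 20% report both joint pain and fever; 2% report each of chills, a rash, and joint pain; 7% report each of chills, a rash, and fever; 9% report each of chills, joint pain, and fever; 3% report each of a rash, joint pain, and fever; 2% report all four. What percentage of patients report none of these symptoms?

5%

By inclusion–exclusion:
P(at least one) = 49 + 33 + 44 + 48 − 13 − 17 − 24 − 11 − 13 − 20 + 2 + 7 + 9 + 3 − 2 = 95%
P(none) = 100% − 95% = 5%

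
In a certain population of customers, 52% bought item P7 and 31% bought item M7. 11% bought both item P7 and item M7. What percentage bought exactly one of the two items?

P(exactly one) = 52 + 31 − 2·11 = 61%

61%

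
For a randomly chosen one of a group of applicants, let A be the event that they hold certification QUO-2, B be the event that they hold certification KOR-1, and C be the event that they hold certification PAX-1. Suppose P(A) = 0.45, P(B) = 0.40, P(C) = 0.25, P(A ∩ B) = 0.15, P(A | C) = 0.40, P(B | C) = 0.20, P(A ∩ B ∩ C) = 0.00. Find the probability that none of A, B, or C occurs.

0.20

P(A ∩ C) = P(C)·P(A|C) = 0.25 × 0.40 = 0.10
P(B ∩ C) = P(C)·P(B|C) = 0.25 × 0.20 = 0.05
Using inclusion–exclusion:
P(A ∪ B ∪ C) = 0.45 + 0.40 + 0.25 − 0.15 − 0.10 − 0.05 + 0.00 = 0.80
P(none) = 1 − 0.80 = 0.20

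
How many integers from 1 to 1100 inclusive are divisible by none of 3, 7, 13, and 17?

Apply inclusion-exclusion:
floor(1100/3) + floor(1100/7) + floor(1100/13) + floor(1100/17) − floor(1100/21) − floor(1100/39) − floor(1100/51) − floor(1100/91) − floor(1100/119) − floor(1100/221) + floor(1100/273) + floor(1100/357) + floor(1100/663) + floor(1100/1547) − floor(1100/4641) = 366 + 157 + 84 + 64 − 52 − 28 − 21 − 12 − 9 − 4 + 4 + 3 + 1 + 0 − 0 = 553
1100 − 553 = 547

547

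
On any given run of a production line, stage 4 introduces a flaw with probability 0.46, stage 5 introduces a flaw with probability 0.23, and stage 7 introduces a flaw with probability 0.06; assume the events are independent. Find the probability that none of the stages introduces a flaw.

Independence gives P(none) = ∏(1 − pᵢ).
P(none) = (1 − 0.46) × (1 − 0.23) × (1 − 0.06) = 0.54 × 0.77 × 0.94 = 0.390852

0.390852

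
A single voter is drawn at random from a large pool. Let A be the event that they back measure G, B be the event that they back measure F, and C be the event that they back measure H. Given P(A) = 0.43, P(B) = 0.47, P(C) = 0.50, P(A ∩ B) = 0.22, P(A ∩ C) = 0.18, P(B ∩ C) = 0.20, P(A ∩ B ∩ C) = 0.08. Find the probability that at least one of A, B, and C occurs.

P(A ∪ B ∪ C) = 0.43 + 0.47 + 0.50 − 0.22 − 0.18 − 0.20 + 0.08 = 0.88

0.88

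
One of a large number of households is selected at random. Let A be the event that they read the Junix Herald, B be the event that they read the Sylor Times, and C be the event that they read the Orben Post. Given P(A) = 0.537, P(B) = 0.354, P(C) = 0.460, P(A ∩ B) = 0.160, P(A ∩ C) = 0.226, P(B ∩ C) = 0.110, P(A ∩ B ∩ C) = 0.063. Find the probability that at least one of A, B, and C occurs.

By inclusion-exclusion,
P(A ∪ B ∪ C) = 0.537 + 0.354 + 0.460 − 0.160 − 0.226 − 0.110 + 0.063 = 0.918

0.918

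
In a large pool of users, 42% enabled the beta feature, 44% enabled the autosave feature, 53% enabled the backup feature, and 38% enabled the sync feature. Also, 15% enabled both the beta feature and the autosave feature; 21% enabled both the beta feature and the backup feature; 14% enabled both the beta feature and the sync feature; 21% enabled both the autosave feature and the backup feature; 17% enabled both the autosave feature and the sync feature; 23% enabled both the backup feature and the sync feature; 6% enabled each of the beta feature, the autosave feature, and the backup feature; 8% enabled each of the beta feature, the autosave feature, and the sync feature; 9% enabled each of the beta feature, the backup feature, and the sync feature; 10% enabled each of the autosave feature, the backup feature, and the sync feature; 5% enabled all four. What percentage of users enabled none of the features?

6%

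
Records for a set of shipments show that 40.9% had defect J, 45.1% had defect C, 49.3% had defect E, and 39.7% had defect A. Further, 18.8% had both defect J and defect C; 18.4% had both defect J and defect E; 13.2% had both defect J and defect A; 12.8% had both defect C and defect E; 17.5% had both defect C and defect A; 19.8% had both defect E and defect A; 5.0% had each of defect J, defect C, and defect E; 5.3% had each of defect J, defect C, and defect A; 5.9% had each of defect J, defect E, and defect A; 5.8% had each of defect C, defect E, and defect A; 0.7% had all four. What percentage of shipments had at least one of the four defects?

By inclusion–exclusion:
P(union) = 40.9 + 45.1 + 49.3 + 39.7 − 18.8 − 18.4 − 13.2 − 12.8 − 17.5 − 19.8 + 5.0 + 5.3 + 5.9 + 5.8 − 0.7 = 95.8%

95.8%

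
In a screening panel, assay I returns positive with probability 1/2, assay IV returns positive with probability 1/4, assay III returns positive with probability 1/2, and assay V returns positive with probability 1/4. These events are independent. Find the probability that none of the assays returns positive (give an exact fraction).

P(none) = (1 − 1/2) × (1 − 1/4) × (1 − 1/2) × (1 − 1/4) = 1/2 × 3/4 × 1/2 × 3/4 = 9/64

9/64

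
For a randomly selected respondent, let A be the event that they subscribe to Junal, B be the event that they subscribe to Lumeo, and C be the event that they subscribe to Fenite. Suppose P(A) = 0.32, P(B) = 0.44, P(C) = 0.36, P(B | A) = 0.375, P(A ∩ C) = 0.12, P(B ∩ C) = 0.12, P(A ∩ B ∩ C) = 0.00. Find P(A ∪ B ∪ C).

P(A ∩ B) = P(A)·P(B|A) = 0.32 × 0.375 = 0.12
By inclusion-exclusion,
P(A ∪ B ∪ C) = 0.32 + 0.44 + 0.36 − 0.12 − 0.12 − 0.12 + 0.00 = 0.76

0.76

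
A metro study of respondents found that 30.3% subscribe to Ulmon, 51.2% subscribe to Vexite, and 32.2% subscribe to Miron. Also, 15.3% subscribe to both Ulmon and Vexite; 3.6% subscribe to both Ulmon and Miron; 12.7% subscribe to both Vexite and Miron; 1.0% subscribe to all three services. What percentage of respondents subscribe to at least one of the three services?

83.1%

Inclusion–exclusion gives
P(union) = 30.3 + 51.2 + 32.2 − 15.3 − 3.6 − 12.7 + 1.0 = 83.1%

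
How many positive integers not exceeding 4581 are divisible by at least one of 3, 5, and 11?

2360

1527 + 916 + 416 − 305 − 138 − 83 + 27 = 2360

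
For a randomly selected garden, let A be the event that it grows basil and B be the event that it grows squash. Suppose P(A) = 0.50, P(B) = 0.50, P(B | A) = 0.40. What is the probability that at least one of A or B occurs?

0.80

P(A ∩ B) = P(A)·P(B|A) = 0.50 × 0.40 = 0.20
P(A ∪ B) = 0.50 + 0.50 − 0.20 = 0.80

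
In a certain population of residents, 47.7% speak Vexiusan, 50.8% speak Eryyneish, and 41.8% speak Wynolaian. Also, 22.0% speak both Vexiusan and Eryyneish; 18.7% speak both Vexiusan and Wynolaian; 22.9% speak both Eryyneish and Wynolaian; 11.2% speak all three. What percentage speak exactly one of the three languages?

P(exactly one) = 47.7 + 50.8 + 41.8 − 2·22.0 − 2·18.7 − 2·22.9 + 3·11.2 = 46.7%

46.7%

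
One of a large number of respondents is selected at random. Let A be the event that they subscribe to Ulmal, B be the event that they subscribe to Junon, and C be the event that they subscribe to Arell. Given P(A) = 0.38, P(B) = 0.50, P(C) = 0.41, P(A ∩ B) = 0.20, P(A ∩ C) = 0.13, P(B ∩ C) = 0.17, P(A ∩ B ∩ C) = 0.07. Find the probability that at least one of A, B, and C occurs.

By inclusion-exclusion,
P(A ∪ B ∪ C) = 0.38 + 0.50 + 0.41 − 0.20 − 0.13 − 0.17 + 0.07 = 0.86

0.86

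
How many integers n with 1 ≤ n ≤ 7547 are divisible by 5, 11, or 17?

Inclusion–exclusion gives
floor(7547/5) + floor(7547/11) + floor(7547/17) − floor(7547/55) − floor(7547/85) − floor(7547/187) + floor(7547/935) = 1509 + 686 + 443 − 137 − 88 − 40 + 8 = 2381

2381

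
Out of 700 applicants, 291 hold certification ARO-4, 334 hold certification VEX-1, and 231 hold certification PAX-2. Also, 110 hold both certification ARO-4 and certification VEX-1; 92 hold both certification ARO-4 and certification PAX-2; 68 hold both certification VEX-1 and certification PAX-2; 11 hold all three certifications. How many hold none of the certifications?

103

By inclusion–exclusion:
N(≥1) = 291 + 334 + 231 − 110 − 92 − 68 + 11 = 597
None: 700 − 597 = 103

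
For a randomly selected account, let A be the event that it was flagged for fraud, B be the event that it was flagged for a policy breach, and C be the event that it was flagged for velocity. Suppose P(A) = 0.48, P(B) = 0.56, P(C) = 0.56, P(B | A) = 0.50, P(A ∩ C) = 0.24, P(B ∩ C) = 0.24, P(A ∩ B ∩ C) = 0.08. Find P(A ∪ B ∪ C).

0.96

P(A ∩ B) = P(A)·P(B|A) = 0.48 × 0.50 = 0.24
By inclusion–exclusion:
P(A ∪ B ∪ C) = 0.48 + 0.56 + 0.56 − 0.24 − 0.24 − 0.24 + 0.08 = 0.96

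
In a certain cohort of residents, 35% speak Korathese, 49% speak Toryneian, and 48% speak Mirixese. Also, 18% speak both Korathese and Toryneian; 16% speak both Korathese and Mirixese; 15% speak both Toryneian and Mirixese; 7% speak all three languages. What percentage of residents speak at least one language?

90%

P(at least one) = 35 + 49 + 48 − 18 − 16 − 15 + 7 = 90%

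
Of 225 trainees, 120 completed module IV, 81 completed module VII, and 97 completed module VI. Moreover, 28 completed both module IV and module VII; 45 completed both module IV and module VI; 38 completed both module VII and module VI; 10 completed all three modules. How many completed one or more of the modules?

197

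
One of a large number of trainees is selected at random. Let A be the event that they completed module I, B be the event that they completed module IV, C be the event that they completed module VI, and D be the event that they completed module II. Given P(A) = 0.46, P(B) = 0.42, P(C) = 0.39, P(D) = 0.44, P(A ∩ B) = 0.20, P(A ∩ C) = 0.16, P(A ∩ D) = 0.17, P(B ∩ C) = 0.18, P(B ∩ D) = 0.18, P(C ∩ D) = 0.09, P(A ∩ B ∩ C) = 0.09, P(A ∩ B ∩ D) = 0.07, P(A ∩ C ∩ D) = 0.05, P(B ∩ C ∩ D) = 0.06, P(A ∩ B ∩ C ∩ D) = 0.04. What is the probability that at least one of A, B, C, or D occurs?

0.96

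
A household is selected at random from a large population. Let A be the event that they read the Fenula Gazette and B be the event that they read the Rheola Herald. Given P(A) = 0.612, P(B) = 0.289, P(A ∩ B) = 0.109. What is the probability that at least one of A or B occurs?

0.792

By inclusion-exclusion,
P(A ∪ B) = 0.612 + 0.289 − 0.109 = 0.792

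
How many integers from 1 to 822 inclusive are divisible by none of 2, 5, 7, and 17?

265

411 + 164 + 117 + 48 − 82 − 58 − 24 − 23 − 9 − 6 + 11 + 4 + 3 + 1 − 0 = 557
822 − 557 = 265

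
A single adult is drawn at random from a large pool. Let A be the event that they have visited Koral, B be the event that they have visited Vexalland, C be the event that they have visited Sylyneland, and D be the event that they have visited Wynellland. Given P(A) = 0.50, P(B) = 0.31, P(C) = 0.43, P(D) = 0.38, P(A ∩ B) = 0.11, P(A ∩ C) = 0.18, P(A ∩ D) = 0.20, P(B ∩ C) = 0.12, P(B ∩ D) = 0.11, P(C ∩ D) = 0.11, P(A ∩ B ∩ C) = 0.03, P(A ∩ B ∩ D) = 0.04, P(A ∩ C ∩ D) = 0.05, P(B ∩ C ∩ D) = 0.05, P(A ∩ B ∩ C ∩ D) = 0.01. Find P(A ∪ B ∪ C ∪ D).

P(A ∪ B ∪ C ∪ D) = 0.50 + 0.31 + 0.43 + 0.38 − 0.11 − 0.18 − 0.20 − 0.12 − 0.11 − 0.11 + 0.03 + 0.04 + 0.05 + 0.05 − 0.01 = 0.95

0.95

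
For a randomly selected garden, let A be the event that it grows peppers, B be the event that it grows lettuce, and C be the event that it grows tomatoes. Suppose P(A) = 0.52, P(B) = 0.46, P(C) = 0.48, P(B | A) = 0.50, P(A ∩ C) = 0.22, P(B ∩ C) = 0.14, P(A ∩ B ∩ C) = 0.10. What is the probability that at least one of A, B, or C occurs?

P(A ∩ B) = P(A)·P(B|A) = 0.52 × 0.50 = 0.26
By inclusion-exclusion,
P(A ∪ B ∪ C) = 0.52 + 0.46 + 0.48 − 0.26 − 0.22 − 0.14 + 0.10 = 0.94

0.94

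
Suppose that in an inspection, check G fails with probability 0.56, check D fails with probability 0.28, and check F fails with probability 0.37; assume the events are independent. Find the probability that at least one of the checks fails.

P(none) = (1 − 0.56) × (1 − 0.28) × (1 − 0.37) = 0.44 × 0.72 × 0.63 = 0.199584
P(at least one) = 1 − 0.199584 = 0.800416

0.800416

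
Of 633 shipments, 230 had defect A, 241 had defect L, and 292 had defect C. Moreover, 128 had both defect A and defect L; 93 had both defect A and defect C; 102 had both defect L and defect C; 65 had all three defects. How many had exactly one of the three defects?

N(exactly one) = 230 + 241 + 292 − 2·128 − 2·93 − 2·102 + 3·65 = 312

312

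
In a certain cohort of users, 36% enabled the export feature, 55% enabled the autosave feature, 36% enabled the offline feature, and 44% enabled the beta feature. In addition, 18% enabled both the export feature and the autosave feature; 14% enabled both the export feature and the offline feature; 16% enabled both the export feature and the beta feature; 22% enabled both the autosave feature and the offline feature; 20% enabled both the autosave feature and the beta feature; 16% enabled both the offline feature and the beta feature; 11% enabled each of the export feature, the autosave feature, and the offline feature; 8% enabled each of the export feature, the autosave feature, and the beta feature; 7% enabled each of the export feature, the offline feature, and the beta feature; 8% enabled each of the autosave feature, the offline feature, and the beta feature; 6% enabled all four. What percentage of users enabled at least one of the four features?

P(union) = 36 + 55 + 36 + 44 − 18 − 14 − 16 − 22 − 20 − 16 + 11 + 8 + 7 + 8 − 6 = 93%

93%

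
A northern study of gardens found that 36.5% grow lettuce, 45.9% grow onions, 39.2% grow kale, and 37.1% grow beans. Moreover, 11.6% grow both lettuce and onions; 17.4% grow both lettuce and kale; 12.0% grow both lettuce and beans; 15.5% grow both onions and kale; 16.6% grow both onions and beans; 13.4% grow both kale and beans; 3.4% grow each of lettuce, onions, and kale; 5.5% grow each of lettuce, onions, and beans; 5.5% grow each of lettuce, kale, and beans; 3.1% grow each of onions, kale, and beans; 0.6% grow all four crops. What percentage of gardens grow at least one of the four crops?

Apply inclusion-exclusion:
P(≥1) = 36.5 + 45.9 + 39.2 + 37.1 − 11.6 − 17.4 − 12.0 − 15.5 − 16.6 − 13.4 + 3.4 + 5.5 + 5.5 + 3.1 − 0.6 = 89.1%

89.1%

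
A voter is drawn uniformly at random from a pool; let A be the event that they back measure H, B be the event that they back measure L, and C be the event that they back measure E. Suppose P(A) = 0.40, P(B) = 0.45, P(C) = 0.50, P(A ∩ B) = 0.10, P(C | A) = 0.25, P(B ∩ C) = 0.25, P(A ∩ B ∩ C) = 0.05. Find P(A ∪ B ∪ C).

0.95

P(A ∩ C) = P(A)·P(C|A) = 0.40 × 0.25 = 0.10
Apply inclusion-exclusion:
P(A ∪ B ∪ C) = 0.40 + 0.45 + 0.50 − 0.10 − 0.10 − 0.25 + 0.05 = 0.95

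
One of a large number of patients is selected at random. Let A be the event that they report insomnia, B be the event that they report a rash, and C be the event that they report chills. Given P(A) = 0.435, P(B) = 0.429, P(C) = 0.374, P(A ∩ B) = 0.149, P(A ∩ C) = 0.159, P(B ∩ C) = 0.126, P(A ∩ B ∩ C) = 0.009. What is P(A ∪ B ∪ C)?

0.813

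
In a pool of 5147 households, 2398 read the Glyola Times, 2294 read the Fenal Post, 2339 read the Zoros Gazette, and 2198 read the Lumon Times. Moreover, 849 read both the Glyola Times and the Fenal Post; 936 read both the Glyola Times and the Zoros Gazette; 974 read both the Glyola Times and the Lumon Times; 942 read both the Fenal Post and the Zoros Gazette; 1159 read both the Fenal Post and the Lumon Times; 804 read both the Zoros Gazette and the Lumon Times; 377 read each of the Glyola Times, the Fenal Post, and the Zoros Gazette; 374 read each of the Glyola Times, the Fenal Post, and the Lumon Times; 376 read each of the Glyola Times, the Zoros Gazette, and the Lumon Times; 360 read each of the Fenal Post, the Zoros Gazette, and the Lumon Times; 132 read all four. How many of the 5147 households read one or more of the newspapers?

4920

Using inclusion–exclusion:
|at least one| = 2398 + 2294 + 2339 + 2198 − 849 − 936 − 974 − 942 − 1159 − 804 + 377 + 374 + 376 + 360 − 132 = 4920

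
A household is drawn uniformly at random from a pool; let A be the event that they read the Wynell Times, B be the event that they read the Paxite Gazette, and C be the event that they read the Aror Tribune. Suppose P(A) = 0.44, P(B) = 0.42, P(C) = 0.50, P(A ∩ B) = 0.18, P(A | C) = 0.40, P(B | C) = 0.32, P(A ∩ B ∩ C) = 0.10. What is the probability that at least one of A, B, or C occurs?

0.92

P(A ∩ C) = P(C)·P(A|C) = 0.50 × 0.40 = 0.20
P(B ∩ C) = P(C)·P(B|C) = 0.50 × 0.32 = 0.16
Inclusion–exclusion gives
P(A ∪ B ∪ C) = 0.44 + 0.42 + 0.50 − 0.18 − 0.20 − 0.16 + 0.10 = 0.92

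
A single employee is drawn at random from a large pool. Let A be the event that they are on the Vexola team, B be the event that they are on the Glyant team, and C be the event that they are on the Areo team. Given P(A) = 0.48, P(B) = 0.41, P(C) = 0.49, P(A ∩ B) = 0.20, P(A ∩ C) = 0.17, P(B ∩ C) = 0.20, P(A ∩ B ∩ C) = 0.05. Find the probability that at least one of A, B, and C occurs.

Apply inclusion-exclusion:
P(A ∪ B ∪ C) = 0.48 + 0.41 + 0.49 − 0.20 − 0.17 − 0.20 + 0.05 = 0.86

0.86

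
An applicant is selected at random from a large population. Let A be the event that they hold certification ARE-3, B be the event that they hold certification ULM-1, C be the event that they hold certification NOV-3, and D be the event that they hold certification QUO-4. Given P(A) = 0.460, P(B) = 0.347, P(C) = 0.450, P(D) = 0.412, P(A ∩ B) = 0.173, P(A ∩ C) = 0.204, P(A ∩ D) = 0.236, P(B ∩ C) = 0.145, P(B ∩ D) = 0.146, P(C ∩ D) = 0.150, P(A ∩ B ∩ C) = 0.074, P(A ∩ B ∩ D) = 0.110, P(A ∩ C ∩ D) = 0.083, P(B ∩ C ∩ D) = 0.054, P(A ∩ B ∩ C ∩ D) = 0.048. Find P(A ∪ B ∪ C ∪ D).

0.888

Inclusion–exclusion gives
P(A ∪ B ∪ C ∪ D) = 0.460 + 0.347 + 0.450 + 0.412 − 0.173 − 0.204 − 0.236 − 0.145 − 0.146 − 0.150 + 0.074 + 0.110 + 0.083 + 0.054 − 0.048 = 0.888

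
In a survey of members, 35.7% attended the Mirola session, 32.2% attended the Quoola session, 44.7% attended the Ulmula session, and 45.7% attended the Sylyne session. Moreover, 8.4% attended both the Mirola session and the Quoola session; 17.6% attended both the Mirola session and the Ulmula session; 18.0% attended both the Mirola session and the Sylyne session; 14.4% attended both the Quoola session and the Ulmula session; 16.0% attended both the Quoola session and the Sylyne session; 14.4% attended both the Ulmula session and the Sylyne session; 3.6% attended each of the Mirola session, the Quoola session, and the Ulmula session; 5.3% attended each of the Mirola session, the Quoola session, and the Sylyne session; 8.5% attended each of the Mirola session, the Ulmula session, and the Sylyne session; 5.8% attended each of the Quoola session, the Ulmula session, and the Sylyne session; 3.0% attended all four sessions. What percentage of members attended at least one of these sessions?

89.7%

Using inclusion–exclusion:
P(≥1) = 35.7 + 32.2 + 44.7 + 45.7 − 8.4 − 17.6 − 18.0 − 14.4 − 16.0 − 14.4 + 3.6 + 5.3 + 8.5 + 5.8 − 3.0 = 89.7%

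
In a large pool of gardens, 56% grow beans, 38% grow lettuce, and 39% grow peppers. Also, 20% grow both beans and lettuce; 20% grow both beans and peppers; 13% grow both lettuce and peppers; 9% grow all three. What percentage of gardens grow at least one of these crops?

89%

Inclusion–exclusion gives
P(union) = 56 + 38 + 39 − 20 − 20 − 13 + 9 = 89%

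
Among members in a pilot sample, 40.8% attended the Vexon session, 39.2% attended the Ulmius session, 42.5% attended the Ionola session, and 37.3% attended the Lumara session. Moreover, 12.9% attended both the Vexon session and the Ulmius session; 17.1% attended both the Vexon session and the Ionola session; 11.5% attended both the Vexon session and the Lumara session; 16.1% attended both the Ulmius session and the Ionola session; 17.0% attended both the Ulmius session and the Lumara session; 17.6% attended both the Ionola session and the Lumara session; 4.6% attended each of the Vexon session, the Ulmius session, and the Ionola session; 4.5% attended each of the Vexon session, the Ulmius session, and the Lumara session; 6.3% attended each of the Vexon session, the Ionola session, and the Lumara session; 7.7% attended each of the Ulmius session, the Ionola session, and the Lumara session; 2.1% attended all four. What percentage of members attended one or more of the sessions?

P(union) = 40.8 + 39.2 + 42.5 + 37.3 − 12.9 − 17.1 − 11.5 − 16.1 − 17.0 − 17.6 + 4.6 + 4.5 + 6.3 + 7.7 − 2.1 = 88.6%

88.6%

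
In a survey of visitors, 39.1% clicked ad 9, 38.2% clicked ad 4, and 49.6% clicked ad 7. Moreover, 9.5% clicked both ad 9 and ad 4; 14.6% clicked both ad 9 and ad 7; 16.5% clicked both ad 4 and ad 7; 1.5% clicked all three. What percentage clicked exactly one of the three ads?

50.2%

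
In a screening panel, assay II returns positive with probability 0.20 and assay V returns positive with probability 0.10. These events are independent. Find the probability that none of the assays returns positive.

0.72

P(none) = (1 − 0.20) × (1 − 0.10) = 0.80 × 0.90 = 0.72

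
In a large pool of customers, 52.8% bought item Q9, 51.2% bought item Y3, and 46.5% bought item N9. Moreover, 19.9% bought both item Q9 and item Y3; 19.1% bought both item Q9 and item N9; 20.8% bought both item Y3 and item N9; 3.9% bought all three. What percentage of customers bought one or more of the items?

94.6%

P(union) = 52.8 + 51.2 + 46.5 − 19.9 − 19.1 − 20.8 + 3.9 = 94.6%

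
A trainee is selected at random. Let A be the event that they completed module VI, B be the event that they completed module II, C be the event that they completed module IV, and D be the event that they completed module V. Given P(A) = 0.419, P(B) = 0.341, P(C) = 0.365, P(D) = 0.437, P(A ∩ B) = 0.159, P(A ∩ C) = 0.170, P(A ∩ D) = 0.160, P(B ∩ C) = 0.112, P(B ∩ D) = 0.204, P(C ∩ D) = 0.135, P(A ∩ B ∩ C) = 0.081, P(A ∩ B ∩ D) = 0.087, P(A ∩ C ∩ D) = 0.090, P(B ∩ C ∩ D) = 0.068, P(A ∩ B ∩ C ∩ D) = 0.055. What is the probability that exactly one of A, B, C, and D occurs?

0.440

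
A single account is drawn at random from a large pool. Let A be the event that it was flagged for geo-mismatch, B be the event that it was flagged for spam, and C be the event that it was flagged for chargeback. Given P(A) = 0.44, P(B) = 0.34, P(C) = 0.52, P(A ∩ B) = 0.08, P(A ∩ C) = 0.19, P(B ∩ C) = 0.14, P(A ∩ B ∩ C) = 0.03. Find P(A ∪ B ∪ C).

0.92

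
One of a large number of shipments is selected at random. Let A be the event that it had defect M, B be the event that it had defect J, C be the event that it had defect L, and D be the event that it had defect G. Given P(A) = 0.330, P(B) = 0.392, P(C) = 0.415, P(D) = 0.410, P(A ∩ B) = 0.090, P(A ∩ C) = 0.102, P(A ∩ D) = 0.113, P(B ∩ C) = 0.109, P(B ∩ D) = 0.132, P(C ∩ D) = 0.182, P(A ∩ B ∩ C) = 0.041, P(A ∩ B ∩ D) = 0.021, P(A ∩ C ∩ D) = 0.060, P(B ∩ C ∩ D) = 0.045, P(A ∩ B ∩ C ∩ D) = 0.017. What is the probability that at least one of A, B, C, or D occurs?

By inclusion–exclusion:
P(A ∪ B ∪ C ∪ D) = 0.330 + 0.392 + 0.415 + 0.410 − 0.090 − 0.102 − 0.113 − 0.109 − 0.132 − 0.182 + 0.041 + 0.021 + 0.060 + 0.045 − 0.017 = 0.969

0.969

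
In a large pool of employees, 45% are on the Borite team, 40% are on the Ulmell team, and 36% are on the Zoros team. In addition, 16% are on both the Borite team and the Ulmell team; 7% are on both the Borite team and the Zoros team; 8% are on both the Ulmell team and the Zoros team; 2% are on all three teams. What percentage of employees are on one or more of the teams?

Inclusion–exclusion gives
P(≥1) = 45 + 40 + 36 − 16 − 7 − 8 + 2 = 92%

92%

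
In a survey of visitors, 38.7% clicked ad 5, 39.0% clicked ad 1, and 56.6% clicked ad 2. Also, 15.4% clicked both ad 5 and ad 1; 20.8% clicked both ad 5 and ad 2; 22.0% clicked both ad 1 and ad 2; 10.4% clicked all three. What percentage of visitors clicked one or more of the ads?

86.5%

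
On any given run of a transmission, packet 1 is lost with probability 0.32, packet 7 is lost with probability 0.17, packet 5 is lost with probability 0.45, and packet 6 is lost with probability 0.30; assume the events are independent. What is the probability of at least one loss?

0.782706

P(none) = (1 − 0.32) × (1 − 0.17) × (1 − 0.45) × (1 − 0.30) = 0.68 × 0.83 × 0.55 × 0.70 = 0.217294
P(at least one) = 1 − 0.217294 = 0.782706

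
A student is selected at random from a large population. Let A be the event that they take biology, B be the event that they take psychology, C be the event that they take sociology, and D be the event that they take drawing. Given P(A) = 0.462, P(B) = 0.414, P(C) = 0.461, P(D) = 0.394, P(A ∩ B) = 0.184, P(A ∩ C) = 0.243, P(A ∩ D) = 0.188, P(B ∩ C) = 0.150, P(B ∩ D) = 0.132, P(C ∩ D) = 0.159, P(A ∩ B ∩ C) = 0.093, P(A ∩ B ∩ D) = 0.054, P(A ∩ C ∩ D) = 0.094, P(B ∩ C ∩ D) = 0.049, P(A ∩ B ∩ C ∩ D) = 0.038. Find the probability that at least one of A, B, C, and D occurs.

0.927

Apply inclusion-exclusion:
P(A ∪ B ∪ C ∪ D) = 0.462 + 0.414 + 0.461 + 0.394 − 0.184 − 0.243 − 0.188 − 0.150 − 0.132 − 0.159 + 0.093 + 0.054 + 0.094 + 0.049 − 0.038 = 0.927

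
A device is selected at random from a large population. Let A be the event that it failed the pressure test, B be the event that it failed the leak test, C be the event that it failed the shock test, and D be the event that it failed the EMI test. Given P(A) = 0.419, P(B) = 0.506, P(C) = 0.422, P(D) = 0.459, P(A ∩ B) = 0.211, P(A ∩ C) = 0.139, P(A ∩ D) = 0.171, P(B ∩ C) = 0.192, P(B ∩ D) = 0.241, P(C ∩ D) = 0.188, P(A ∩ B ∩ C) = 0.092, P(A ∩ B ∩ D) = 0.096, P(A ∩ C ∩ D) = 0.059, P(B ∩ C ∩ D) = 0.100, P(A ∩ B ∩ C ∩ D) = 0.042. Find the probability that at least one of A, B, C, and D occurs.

0.969

By inclusion–exclusion:
P(A ∪ B ∪ C ∪ D) = 0.419 + 0.506 + 0.422 + 0.459 − 0.211 − 0.139 − 0.171 − 0.192 − 0.241 − 0.188 + 0.092 + 0.096 + 0.059 + 0.100 − 0.042 = 0.969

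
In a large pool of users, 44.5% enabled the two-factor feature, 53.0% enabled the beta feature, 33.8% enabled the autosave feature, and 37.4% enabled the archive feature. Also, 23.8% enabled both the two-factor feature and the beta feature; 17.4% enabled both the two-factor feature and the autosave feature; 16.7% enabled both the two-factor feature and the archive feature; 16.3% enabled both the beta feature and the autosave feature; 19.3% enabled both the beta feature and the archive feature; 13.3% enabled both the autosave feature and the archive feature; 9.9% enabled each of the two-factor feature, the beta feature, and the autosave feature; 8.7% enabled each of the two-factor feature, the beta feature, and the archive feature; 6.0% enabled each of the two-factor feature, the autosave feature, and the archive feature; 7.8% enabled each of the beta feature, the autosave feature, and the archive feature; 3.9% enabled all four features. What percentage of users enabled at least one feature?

90.4%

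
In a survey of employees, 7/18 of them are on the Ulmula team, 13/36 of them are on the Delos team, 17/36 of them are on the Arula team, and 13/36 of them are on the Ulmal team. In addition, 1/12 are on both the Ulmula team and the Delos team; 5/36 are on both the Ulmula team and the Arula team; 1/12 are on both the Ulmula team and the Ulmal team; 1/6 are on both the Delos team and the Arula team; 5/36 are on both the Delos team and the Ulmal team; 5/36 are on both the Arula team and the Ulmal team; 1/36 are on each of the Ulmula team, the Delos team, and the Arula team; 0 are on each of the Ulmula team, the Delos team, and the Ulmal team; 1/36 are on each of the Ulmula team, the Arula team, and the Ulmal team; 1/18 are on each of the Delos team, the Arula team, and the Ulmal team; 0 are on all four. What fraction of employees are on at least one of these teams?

By inclusion-exclusion,
P(at least one) = 7/18 + 13/36 + 17/36 + 13/36 − 1/12 − 5/36 − 1/12 − 1/6 − 5/36 − 5/36 + 1/36 + 0 + 1/36 + 1/18 − 0 = 17/18

17/18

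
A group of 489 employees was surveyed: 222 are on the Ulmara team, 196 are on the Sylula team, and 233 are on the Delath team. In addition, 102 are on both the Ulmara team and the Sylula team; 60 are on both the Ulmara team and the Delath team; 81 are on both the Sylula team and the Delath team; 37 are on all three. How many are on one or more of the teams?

N(≥1) = 222 + 196 + 233 − 102 − 60 − 81 + 37 = 445

445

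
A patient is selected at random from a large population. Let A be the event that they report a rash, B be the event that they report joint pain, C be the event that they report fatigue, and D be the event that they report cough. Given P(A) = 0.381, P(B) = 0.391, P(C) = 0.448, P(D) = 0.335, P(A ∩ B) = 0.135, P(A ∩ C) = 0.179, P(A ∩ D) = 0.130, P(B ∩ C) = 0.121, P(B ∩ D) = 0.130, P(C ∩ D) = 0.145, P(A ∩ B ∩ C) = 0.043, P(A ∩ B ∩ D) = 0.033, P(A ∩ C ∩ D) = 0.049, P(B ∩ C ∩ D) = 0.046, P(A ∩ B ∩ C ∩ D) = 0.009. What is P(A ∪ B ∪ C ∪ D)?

P(A ∪ B ∪ C ∪ D) = 0.381 + 0.391 + 0.448 + 0.335 − 0.135 − 0.179 − 0.130 − 0.121 − 0.130 − 0.145 + 0.043 + 0.033 + 0.049 + 0.046 − 0.009 = 0.877

0.877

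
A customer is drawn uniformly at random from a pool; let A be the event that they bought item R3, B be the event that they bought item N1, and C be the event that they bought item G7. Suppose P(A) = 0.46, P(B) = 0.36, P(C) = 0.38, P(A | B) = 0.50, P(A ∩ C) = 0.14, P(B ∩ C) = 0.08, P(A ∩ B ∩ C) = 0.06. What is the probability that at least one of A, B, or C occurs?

P(A ∩ B) = P(B)·P(A|B) = 0.36 × 0.50 = 0.18
P(A ∪ B ∪ C) = 0.46 + 0.36 + 0.38 − 0.18 − 0.14 − 0.08 + 0.06 = 0.86

0.86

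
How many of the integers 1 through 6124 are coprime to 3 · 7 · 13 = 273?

3231

2041 + 874 + 471 − 291 − 157 − 67 + 22 = 2893
6124 − 2893 = 3231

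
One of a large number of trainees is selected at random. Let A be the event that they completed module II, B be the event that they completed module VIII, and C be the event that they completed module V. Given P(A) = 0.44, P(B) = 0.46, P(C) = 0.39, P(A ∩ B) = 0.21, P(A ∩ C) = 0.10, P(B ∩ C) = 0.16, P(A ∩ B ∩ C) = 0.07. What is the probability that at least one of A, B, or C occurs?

0.89

P(A ∪ B ∪ C) = 0.44 + 0.46 + 0.39 − 0.21 − 0.10 − 0.16 + 0.07 = 0.89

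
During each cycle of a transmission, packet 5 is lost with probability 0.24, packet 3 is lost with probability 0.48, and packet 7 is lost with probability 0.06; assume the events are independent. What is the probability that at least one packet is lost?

P(none) = (1 − 0.24) × (1 − 0.48) × (1 − 0.06) = 0.76 × 0.52 × 0.94 = 0.371488
P(at least one) = 1 − 0.371488 = 0.628512

0.628512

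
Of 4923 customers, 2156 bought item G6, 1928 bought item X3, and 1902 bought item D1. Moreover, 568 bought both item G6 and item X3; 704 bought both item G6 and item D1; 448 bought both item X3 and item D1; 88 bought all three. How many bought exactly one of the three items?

2810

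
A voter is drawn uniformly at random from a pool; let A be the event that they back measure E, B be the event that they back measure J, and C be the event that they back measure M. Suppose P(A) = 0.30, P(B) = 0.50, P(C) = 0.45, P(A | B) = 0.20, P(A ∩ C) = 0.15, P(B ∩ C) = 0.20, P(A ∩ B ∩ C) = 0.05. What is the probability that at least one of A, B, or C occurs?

0.85

P(A ∩ B) = P(B)·P(A|B) = 0.50 × 0.20 = 0.10
P(A ∪ B ∪ C) = 0.30 + 0.50 + 0.45 − 0.10 − 0.15 − 0.20 + 0.05 = 0.85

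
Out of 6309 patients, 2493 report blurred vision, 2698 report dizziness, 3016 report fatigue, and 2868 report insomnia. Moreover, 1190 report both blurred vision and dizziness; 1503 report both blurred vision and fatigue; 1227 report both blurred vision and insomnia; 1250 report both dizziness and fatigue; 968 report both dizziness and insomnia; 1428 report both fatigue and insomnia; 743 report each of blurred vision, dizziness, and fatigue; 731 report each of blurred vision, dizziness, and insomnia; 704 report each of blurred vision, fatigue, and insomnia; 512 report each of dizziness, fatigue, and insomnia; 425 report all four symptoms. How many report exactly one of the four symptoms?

2313

Using the inclusion–exclusion count for exactly one event:
|exactly one| = 2493 + 2698 + 3016 + 2868 − 2·1190 − 2·1503 − 2·1227 − 2·1250 − 2·968 − 2·1428 + 3·743 + 3·731 + 3·704 + 3·512 − 4·425 = 2313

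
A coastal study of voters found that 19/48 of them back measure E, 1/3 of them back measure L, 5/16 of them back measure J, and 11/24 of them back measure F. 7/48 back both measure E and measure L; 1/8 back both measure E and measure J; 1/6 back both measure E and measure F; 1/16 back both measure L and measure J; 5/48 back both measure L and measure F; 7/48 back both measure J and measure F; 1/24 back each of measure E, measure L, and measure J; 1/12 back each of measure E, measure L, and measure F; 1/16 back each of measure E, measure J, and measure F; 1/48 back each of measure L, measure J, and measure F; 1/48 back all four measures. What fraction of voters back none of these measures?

1/16

Apply inclusion-exclusion:
P(≥1) = 19/48 + 1/3 + 5/16 + 11/24 − 7/48 − 1/8 − 1/6 − 1/16 − 5/48 − 7/48 + 1/24 + 1/12 + 1/16 + 1/48 − 1/48 = 15/16
P(none) = 1 − 15/16 = 1/16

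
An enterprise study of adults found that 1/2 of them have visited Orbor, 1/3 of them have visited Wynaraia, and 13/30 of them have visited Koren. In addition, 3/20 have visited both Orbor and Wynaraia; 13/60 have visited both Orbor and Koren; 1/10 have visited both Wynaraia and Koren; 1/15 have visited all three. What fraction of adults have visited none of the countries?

By inclusion–exclusion:
P(union) = 1/2 + 1/3 + 13/30 − 3/20 − 13/60 − 1/10 + 1/15 = 13/15
P(none) = 1 − 13/15 = 2/15

2/15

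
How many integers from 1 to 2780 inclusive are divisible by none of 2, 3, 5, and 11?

By inclusion-exclusion,
⌊2780/2⌋ + ⌊2780/3⌋ + ⌊2780/5⌋ + ⌊2780/11⌋ − ⌊2780/6⌋ − ⌊2780/10⌋ − ⌊2780/22⌋ − ⌊2780/15⌋ − ⌊2780/33⌋ − ⌊2780/55⌋ + ⌊2780/30⌋ + ⌊2780/66⌋ + ⌊2780/110⌋ + ⌊2780/165⌋ − ⌊2780/330⌋ = 1390 + 926 + 556 + 252 − 463 − 278 − 126 − 185 − 84 − 50 + 92 + 42 + 25 + 16 − 8 = 2105
2780 − 2105 = 675

675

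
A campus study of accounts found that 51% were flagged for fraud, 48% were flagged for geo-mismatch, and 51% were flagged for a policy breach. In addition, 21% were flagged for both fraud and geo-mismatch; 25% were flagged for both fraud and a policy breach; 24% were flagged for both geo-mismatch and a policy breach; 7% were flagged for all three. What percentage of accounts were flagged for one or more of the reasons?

87%

P(at least one) = 51 + 48 + 51 − 21 − 25 − 24 + 7 = 87%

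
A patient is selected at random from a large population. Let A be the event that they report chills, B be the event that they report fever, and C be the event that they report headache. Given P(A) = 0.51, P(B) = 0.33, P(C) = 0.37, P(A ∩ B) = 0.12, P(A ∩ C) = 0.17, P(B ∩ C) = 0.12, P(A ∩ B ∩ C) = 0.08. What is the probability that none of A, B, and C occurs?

0.12

Using inclusion–exclusion:
P(A ∪ B ∪ C) = 0.51 + 0.33 + 0.37 − 0.12 − 0.17 − 0.12 + 0.08 = 0.88
P(none) = 1 − 0.88 = 0.12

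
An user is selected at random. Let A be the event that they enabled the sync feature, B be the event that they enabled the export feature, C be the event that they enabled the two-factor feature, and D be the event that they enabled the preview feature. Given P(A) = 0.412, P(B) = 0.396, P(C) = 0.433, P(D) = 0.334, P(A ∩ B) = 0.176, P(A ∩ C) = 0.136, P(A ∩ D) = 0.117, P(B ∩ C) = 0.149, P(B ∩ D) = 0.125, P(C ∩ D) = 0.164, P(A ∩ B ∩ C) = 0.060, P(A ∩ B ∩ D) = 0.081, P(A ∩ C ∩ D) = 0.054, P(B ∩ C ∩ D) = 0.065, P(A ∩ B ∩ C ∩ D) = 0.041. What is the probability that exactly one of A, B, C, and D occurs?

P(exactly one) = 0.412 + 0.396 + 0.433 + 0.334 − 2·0.176 − 2·0.136 − 2·0.117 − 2·0.149 − 2·0.125 − 2·0.164 + 3·0.060 + 3·0.081 + 3·0.054 + 3·0.065 − 4·0.041 = 0.457

0.457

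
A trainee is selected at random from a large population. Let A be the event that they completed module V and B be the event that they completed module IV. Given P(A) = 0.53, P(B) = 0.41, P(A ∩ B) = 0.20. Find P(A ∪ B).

By inclusion-exclusion,
P(A ∪ B) = 0.53 + 0.41 − 0.20 = 0.74

0.74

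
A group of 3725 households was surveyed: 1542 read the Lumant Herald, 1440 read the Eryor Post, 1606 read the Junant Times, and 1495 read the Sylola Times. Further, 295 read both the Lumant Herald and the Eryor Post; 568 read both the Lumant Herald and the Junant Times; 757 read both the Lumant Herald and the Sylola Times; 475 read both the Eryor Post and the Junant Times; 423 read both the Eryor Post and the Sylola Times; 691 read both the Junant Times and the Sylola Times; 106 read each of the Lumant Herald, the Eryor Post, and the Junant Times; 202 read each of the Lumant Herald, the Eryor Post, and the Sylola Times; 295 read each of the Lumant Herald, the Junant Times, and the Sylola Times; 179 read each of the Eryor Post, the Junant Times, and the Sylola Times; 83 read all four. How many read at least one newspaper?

3573

Inclusion–exclusion gives
|union| = 1542 + 1440 + 1606 + 1495 − 295 − 568 − 757 − 475 − 423 − 691 + 106 + 202 + 295 + 179 − 83 = 3573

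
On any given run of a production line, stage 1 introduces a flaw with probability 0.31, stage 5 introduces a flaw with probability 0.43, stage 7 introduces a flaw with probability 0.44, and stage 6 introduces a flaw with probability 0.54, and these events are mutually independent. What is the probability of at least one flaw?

0.89868592

Independence gives P(none) = ∏(1 − pᵢ).
P(none) = (1 − 0.31) × (1 − 0.43) × (1 − 0.44) × (1 − 0.54) = 0.69 × 0.57 × 0.56 × 0.46 = 0.10131408
P(at least one) = 1 − 0.10131408 = 0.89868592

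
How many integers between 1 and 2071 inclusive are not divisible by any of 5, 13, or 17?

1440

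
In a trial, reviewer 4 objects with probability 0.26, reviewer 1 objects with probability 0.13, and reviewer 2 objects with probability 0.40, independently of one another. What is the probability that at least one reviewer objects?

0.61372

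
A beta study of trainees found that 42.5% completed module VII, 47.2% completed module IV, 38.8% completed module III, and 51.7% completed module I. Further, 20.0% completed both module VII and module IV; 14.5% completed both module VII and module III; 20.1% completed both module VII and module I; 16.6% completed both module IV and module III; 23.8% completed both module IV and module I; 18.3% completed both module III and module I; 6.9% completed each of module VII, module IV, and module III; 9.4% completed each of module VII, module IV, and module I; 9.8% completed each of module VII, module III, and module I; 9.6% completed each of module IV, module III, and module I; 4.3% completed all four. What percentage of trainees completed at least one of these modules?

98.3%

P(≥1) = 42.5 + 47.2 + 38.8 + 51.7 − 20.0 − 14.5 − 20.1 − 16.6 − 23.8 − 18.3 + 6.9 + 9.4 + 9.8 + 9.6 − 4.3 = 98.3%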